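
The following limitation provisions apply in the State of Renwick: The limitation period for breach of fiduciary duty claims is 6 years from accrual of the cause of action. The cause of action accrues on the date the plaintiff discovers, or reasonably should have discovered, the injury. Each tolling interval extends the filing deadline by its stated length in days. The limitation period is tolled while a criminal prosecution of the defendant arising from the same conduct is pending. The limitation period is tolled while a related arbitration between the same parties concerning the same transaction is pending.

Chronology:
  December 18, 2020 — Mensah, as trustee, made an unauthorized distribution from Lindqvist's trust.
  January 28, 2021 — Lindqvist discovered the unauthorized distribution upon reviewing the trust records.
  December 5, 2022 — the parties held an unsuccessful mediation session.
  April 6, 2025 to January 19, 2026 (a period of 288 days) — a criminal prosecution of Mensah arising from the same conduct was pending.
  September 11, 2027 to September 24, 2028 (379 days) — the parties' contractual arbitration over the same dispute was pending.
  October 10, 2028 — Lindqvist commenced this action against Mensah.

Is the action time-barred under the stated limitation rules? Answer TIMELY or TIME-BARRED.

TIMELY

Under the discovery rule, the claim accrued on January 28, 2021, when Lindqvist discovered the injury — not on the December 18, 2020 date of the underlying act.
Adding the 6 years base period to January 28, 2021 gives a deadline of January 28, 2027, before any tolling.
The pending criminal prosecution from April 6, 2025 to January 19, 2026 tolled the period for 288 days, extending the deadline to November 12, 2027.
Because the pending related arbitration ran from September 11, 2027 to September 24, 2028, the deadline is extended by 379 days to November 25, 2028.
None of the other events listed affects the running of the period under the stated rules.
Filing on October 10, 2028 beat the November 25, 2028 deadline — the action is timely.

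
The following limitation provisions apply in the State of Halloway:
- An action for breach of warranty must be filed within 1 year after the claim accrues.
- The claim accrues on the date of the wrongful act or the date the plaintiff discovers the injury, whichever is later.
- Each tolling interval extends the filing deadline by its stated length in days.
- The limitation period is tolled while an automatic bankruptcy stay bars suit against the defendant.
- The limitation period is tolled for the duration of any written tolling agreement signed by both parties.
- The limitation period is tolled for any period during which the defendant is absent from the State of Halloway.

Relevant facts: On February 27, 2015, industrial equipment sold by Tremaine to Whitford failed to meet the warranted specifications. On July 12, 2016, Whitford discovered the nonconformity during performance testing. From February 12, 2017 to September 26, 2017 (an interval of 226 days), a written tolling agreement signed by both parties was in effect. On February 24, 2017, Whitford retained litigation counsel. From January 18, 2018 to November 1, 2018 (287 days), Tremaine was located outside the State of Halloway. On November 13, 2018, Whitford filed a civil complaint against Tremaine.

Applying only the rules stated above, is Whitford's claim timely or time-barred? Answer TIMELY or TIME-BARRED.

TIMELY

Because discovery on July 12, 2016 post-dates the February 27, 2015 act, accrual under the later-of rule falls on July 12, 2016.
Adding the 1 year base period to July 12, 2016 gives a deadline of July 12, 2017, before any tolling.
The period was tolled for 226 days by the written tolling agreement (February 12, 2017 to September 26, 2017), pushing the deadline to February 23, 2018.
Because the defendant's absence from the jurisdiction ran from January 18, 2018 to November 1, 2018, the deadline is extended by 287 days to December 7, 2018.
None of the other events listed affects the running of the period under the stated rules.
Whitford filed on November 13, 2018, before the December 7, 2018 deadline, so the action is timely.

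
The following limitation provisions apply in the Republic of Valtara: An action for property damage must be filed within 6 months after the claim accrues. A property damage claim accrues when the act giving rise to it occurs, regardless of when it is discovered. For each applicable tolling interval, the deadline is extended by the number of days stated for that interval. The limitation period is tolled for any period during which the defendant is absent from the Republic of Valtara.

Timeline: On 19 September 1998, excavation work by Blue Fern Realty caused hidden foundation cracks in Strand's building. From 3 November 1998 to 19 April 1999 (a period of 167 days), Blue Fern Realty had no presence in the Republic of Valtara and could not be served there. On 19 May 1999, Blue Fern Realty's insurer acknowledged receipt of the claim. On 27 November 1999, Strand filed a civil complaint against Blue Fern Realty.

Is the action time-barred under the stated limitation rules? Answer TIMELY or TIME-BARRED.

TIME-BARRED

The limitation period began to run on 19 September 1998.
The untolled deadline — 6 months after 19 September 1998 — is 19 March 1999.
The period was tolled for 167 days by the defendant's absence from the jurisdiction (3 November 1998 to 19 April 1999), pushing the deadline to 2 September 1999.
The other events in the timeline have no effect on the limitation period under the stated rules.
The 27 November 1999 filing falls after the 2 September 1999 deadline; the claim is time-barred.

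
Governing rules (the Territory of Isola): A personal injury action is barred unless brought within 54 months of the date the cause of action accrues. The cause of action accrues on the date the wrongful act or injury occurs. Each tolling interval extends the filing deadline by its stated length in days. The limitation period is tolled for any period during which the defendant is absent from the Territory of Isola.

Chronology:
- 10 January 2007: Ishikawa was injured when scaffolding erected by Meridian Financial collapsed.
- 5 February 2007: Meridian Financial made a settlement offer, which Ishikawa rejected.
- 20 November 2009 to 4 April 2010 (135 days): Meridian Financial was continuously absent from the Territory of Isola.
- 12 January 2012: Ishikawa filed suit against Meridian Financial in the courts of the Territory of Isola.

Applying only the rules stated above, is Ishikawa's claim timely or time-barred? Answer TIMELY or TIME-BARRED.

The claim accrued on 10 January 2007, when the wrongful act occurred.
54 months from 10 January 2007 is 10 July 2011.
The defendant's absence from the jurisdiction from 20 November 2009 to 4 April 2010 tolled the period for 135 days, extending the deadline to 22 November 2011.
None of the other events listed affects the running of the period under the stated rules.
The 12 January 2012 filing falls after the 22 November 2011 deadline; the claim is time-barred.

TIME-BARRED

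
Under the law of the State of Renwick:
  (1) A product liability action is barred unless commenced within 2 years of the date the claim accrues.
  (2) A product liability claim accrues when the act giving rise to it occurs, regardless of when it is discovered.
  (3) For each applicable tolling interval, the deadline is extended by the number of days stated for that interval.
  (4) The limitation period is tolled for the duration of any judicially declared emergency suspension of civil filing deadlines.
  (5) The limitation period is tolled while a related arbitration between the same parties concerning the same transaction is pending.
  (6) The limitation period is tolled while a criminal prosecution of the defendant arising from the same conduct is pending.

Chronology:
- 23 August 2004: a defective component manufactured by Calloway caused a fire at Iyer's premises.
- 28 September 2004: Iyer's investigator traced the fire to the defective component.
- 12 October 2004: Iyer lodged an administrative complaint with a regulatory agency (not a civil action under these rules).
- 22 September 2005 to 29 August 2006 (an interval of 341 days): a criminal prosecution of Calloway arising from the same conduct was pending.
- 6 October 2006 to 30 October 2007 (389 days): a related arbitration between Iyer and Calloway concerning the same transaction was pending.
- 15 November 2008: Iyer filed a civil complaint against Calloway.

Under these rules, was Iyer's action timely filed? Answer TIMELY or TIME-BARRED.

Accrual is governed by the date of the act, so the period began to run on 23 August 2004; the later discovery on 28 September 2004 is irrelevant under the stated rule.
The untolled deadline — 2 years after 23 August 2004 — is 23 August 2006.
The period was tolled for 341 days by the pending criminal prosecution (22 September 2005 to 29 August 2006), pushing the deadline to 30 July 2007.
The period was tolled for 389 days by the pending related arbitration (6 October 2006 to 30 October 2007), pushing the deadline to 22 August 2008.
The other events in the timeline have no effect on the limitation period under the stated rules.
The 15 November 2008 filing falls after the 22 August 2008 deadline; the claim is time-barred.

TIME-BARRED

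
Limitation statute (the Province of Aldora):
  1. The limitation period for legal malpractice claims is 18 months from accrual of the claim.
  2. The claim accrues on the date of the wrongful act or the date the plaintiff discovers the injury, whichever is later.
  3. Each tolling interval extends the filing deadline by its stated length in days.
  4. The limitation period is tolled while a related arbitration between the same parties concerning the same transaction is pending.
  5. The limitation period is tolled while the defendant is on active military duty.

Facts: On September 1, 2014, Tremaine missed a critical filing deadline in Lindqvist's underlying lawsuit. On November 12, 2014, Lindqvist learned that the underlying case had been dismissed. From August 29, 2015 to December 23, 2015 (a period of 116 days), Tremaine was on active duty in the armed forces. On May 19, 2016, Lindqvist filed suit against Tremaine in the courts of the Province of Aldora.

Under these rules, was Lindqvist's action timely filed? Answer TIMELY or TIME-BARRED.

Because discovery on November 12, 2014 post-dates the September 1, 2014 act, accrual under the later-of rule falls on November 12, 2014.
Adding the 18 months base period to November 12, 2014 gives a deadline of May 12, 2016, before any tolling.
The defendant's active military service from August 29, 2015 to December 23, 2015 tolled the period for 116 days, extending the deadline to September 5, 2016.
Lindqvist filed on May 19, 2016, before the September 5, 2016 deadline, so the action is timely.

TIMELY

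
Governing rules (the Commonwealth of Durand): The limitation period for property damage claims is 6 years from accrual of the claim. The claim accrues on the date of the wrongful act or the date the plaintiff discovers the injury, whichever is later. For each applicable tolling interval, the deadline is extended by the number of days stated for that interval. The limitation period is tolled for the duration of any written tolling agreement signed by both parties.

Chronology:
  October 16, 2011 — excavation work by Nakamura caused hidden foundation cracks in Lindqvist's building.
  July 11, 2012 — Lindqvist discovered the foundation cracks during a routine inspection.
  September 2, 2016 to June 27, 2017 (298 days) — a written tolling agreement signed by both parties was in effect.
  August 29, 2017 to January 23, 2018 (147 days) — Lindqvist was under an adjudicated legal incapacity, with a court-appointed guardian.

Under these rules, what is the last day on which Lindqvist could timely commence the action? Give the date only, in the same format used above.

May 5, 2019

Because discovery on July 11, 2012 post-dates the October 16, 2011 act, accrual under the later-of rule falls on July 11, 2012.
The untolled deadline — 6 years after July 11, 2012 — is July 11, 2018.
The period was tolled for 298 days by the written tolling agreement (September 2, 2016 to June 27, 2017), pushing the deadline to May 5, 2019.
Although the plaintiff's incapacity ran from August 29, 2017 to January 23, 2018, the stated rules do not make that a tolling event, so it is disregarded.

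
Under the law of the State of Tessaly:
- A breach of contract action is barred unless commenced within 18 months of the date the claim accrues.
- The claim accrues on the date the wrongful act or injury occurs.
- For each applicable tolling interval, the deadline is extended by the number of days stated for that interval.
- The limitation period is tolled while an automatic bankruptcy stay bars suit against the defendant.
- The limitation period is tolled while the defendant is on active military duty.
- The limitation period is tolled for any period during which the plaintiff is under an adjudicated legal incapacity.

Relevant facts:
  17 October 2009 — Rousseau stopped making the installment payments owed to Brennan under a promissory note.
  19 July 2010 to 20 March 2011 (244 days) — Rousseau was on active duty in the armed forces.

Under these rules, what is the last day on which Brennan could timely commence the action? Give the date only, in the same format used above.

The claim accrued on 17 October 2009, the date of the act.
Adding the 18 months base period to 17 October 2009 gives a deadline of 17 April 2011, before any tolling.
Because the defendant's active military service ran from 19 July 2010 to 20 March 2011, the deadline is extended by 244 days to 17 December 2011.

17 December 2011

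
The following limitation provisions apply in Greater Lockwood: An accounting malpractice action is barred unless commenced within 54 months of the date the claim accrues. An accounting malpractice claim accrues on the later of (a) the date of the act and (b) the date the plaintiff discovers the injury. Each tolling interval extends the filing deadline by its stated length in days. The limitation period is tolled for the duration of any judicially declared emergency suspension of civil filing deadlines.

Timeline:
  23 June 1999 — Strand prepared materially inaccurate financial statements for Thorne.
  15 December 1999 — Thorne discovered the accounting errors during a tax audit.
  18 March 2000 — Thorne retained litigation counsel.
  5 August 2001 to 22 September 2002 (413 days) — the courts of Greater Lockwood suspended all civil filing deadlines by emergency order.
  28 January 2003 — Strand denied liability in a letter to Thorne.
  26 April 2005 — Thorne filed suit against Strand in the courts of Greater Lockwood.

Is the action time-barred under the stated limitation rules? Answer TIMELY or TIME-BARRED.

TIMELY

Because discovery on 15 December 1999 post-dates the 23 June 1999 act, accrual under the later-of rule falls on 15 December 1999.
54 months from 15 December 1999 is 15 June 2004.
The period was tolled for 413 days by the emergency suspension of filing deadlines (5 August 2001 to 22 September 2002), pushing the deadline to 2 August 2005.
None of the other events listed affects the running of the period under the stated rules.
Thorne filed on 26 April 2005, before the 2 August 2005 deadline, so the action is timely.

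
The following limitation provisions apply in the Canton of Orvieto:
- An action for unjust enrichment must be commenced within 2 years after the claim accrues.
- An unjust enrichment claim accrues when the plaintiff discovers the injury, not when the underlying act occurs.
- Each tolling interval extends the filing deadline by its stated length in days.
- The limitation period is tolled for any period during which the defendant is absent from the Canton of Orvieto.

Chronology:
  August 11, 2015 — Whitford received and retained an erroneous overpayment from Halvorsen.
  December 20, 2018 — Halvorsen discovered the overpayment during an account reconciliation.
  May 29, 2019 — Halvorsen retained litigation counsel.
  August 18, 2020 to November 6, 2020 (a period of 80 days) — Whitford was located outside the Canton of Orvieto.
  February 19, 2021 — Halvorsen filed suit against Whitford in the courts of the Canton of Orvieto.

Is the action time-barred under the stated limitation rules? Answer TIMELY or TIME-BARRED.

Under the discovery rule, the claim accrued on December 20, 2018, when Halvorsen discovered the injury — not on the August 11, 2015 date of the underlying act.
2 years from December 20, 2018 is December 20, 2020.
Because the defendant's absence from the jurisdiction ran from August 18, 2020 to November 6, 2020, the deadline is extended by 80 days to March 10, 2021.
The other events in the timeline have no effect on the limitation period under the stated rules.
Filing on February 19, 2021 beat the March 10, 2021 deadline — the action is timely.

TIMELY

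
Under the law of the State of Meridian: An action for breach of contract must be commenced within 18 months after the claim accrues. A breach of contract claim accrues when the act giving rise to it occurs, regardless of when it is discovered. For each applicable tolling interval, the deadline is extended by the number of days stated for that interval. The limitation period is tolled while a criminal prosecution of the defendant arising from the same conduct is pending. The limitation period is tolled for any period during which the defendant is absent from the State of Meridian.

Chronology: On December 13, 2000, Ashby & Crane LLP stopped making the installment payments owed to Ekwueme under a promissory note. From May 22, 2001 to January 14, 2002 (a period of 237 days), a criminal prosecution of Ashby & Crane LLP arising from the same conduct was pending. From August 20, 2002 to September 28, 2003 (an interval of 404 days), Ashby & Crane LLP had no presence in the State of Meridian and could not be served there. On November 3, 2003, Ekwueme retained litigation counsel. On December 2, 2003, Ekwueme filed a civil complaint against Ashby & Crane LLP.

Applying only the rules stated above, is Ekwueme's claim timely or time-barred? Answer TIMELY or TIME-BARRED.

TIMELY

The claim accrued on December 13, 2000, when the wrongful act occurred.
18 months from December 13, 2000 is June 13, 2002.
The pending criminal prosecution from May 22, 2001 to January 14, 2002 tolled the period for 237 days, extending the deadline to February 5, 2003.
Because the defendant's absence from the jurisdiction ran from August 20, 2002 to September 28, 2003, the deadline is extended by 404 days to March 15, 2004.
None of the other events listed affects the running of the period under the stated rules.
Filing on December 2, 2003 beat the March 15, 2004 deadline — the action is timely.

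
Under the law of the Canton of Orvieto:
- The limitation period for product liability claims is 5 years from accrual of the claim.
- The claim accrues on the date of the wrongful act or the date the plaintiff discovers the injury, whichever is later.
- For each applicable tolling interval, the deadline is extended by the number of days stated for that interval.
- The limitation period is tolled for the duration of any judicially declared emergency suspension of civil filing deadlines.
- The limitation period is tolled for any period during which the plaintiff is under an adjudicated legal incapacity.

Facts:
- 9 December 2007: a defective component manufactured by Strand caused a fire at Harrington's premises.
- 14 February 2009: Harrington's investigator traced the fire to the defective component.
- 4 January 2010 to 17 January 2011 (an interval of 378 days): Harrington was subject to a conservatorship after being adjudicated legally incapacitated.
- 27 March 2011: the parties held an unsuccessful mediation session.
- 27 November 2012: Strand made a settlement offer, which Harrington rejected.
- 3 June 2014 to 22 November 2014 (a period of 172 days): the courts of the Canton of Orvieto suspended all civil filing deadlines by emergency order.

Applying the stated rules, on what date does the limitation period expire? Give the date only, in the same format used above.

Taking the later of the act (9 December 2007) and discovery (14 February 2009), the claim accrued on 14 February 2009.
The untolled deadline — 5 years after 14 February 2009 — is 14 February 2014.
The period was tolled for 378 days by the plaintiff's legal incapacity (4 January 2010 to 17 January 2011), pushing the deadline to 27 February 2015.
The period was tolled for 172 days by the emergency suspension of filing deadlines (3 June 2014 to 22 November 2014), pushing the deadline to 18 August 2015.
Nothing else in the chronology tolls or restarts the period.

18 August 2015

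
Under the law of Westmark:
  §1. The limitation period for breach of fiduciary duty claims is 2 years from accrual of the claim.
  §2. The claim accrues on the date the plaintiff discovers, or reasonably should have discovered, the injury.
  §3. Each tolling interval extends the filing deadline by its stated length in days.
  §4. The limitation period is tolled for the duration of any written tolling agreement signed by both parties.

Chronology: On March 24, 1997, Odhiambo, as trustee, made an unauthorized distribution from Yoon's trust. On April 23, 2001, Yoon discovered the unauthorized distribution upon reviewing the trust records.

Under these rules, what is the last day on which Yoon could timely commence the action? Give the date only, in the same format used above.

Accrual is tied to discovery, so the period began on April 23, 2001 rather than on March 24, 1997 when the act occurred.
Adding the 2 years base period to April 23, 2001 gives a deadline of April 23, 2003, before any tolling.

April 23, 2003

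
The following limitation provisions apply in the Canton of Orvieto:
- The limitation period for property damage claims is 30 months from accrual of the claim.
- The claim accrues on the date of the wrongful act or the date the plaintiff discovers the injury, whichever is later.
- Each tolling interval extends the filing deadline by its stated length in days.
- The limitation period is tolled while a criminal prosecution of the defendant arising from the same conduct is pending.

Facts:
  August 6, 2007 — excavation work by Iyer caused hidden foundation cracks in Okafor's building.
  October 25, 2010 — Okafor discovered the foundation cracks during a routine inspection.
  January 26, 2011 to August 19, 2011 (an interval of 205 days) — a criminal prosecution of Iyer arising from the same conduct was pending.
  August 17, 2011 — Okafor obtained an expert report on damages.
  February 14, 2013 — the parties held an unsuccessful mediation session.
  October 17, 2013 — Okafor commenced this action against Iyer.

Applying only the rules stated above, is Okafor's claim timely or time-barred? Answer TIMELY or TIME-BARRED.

Because discovery on October 25, 2010 post-dates the August 6, 2007 act, accrual under the later-of rule falls on October 25, 2010.
30 months from October 25, 2010 is April 25, 2013.
Because the pending criminal prosecution ran from January 26, 2011 to August 19, 2011, the deadline is extended by 205 days to November 16, 2013.
None of the other events listed affects the running of the period under the stated rules.
The October 17, 2013 filing precedes the November 16, 2013 deadline; the claim is timely.

TIMELY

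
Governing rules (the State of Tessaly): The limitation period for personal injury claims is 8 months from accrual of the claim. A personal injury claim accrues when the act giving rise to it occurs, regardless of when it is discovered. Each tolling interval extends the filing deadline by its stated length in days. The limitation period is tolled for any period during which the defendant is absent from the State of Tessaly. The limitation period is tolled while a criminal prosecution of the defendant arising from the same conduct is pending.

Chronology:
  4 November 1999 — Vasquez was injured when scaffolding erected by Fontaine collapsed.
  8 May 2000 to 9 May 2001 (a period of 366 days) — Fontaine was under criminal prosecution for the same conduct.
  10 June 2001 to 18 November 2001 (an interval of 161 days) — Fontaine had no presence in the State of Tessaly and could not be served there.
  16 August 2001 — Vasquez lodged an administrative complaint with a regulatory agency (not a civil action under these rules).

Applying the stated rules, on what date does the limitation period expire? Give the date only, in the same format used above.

13 December 2001

The claim accrued on 4 November 1999, the date of the act.
Adding the 8 months base period to 4 November 1999 gives a deadline of 4 July 2000, before any tolling.
Because the pending criminal prosecution ran from 8 May 2000 to 9 May 2001, the deadline is extended by 366 days to 5 July 2001.
Because the defendant's absence from the jurisdiction ran from 10 June 2001 to 18 November 2001, the deadline is extended by 161 days to 13 December 2001.
The other events in the timeline have no effect on the limitation period under the stated rules.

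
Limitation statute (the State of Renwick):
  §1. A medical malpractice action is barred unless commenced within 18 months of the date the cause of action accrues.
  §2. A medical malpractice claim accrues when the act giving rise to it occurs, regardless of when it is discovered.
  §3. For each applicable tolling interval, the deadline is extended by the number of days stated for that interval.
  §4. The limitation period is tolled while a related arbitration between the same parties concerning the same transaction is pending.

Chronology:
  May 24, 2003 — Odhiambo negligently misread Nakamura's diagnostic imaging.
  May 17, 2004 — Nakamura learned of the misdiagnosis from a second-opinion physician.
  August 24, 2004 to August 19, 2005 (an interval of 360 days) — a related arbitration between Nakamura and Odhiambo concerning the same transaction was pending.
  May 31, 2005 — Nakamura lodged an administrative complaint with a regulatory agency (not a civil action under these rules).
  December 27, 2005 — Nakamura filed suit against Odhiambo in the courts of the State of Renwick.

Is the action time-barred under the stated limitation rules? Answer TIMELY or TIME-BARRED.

Because the rule ties accrual to occurrence, the claim accrued on May 24, 2003, not on the May 17, 2004 discovery date.
Adding the 18 months base period to May 24, 2003 gives a deadline of November 24, 2004, before any tolling.
The period was tolled for 360 days by the pending related arbitration (August 24, 2004 to August 19, 2005), pushing the deadline to November 19, 2005.
None of the other events listed affects the running of the period under the stated rules.
Nakamura filed on December 27, 2005, after the November 19, 2005 deadline, so the action is time-barred.

TIME-BARRED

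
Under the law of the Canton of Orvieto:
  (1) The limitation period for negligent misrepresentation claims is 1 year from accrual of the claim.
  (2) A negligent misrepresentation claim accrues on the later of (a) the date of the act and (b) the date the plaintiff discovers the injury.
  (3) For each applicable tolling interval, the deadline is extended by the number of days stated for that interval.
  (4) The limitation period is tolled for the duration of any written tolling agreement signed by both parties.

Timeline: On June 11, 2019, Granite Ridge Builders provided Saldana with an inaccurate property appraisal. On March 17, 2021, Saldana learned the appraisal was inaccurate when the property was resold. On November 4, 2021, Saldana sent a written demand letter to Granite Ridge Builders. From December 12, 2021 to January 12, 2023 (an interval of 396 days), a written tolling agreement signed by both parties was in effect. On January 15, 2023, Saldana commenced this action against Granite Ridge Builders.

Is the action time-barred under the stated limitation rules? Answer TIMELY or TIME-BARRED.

Because discovery on March 17, 2021 post-dates the June 11, 2019 act, accrual under the later-of rule falls on March 17, 2021.
The untolled deadline — 1 year after March 17, 2021 — is March 17, 2022.
The written tolling agreement from December 12, 2021 to January 12, 2023 tolled the period for 396 days, extending the deadline to April 17, 2023.
The other events in the timeline have no effect on the limitation period under the stated rules.
Saldana filed on January 15, 2023, before the April 17, 2023 deadline, so the action is timely.

TIMELY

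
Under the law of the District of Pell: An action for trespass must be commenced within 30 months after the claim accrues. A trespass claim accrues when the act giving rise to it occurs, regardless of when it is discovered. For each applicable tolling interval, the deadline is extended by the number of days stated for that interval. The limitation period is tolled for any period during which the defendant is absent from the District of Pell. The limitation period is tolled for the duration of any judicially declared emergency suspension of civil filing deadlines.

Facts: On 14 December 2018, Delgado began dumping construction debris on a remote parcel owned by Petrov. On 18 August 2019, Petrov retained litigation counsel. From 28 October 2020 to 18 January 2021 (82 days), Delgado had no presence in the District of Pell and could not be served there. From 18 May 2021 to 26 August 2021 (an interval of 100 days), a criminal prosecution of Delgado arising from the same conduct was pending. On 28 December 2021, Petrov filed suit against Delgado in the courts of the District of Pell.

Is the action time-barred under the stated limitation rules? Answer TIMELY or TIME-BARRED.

The limitation period began to run on 14 December 2018.
The untolled deadline — 30 months after 14 December 2018 — is 14 June 2021.
The period was tolled for 82 days by the defendant's absence from the jurisdiction (28 October 2020 to 18 January 2021), pushing the deadline to 4 September 2021.
The pending criminal prosecution from 18 May 2021 to 26 August 2021 does not toll the period, because no stated rule makes a criminal prosecution a tolling event.
None of the other events listed affects the running of the period under the stated rules.
Filing on 28 December 2021 missed the 4 September 2021 deadline — the action is time-barred.

TIME-BARRED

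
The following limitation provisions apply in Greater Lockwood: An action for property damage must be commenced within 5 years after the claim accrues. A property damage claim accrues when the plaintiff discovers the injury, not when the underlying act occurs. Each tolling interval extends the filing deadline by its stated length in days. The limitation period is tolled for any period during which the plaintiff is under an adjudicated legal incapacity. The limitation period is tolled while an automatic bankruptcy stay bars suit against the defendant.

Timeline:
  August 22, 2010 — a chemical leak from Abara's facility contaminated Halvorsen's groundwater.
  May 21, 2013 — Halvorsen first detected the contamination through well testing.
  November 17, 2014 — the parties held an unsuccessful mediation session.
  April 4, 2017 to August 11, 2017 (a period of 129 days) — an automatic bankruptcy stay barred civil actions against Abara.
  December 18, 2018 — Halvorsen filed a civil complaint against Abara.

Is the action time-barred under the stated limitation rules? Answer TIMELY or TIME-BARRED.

Accrual is tied to discovery, so the period began on May 21, 2013 rather than on August 22, 2010 when the act occurred.
The untolled deadline — 5 years after May 21, 2013 — is May 21, 2018.
The automatic bankruptcy stay from April 4, 2017 to August 11, 2017 tolled the period for 129 days, extending the deadline to September 27, 2018.
None of the other events listed affects the running of the period under the stated rules.
Halvorsen filed on December 18, 2018, after the September 27, 2018 deadline, so the action is time-barred.

TIME-BARRED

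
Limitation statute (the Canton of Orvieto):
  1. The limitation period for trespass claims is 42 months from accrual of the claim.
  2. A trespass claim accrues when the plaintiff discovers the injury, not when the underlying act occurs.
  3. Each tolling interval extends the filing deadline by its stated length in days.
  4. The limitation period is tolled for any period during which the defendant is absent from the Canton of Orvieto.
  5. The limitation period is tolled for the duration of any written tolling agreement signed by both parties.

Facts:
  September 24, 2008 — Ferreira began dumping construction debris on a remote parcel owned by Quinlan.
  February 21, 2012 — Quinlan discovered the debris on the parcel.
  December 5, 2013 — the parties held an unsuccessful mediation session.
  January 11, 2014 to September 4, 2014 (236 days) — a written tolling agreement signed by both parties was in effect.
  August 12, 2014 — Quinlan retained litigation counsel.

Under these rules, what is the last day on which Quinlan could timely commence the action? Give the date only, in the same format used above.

Under the discovery rule, the claim accrued on February 21, 2012, when Quinlan discovered the injury — not on the September 24, 2008 date of the underlying act.
Adding the 42 months base period to February 21, 2012 gives a deadline of August 21, 2015, before any tolling.
Because the written tolling agreement ran from January 11, 2014 to September 4, 2014, the deadline is extended by 236 days to April 13, 2016.
Nothing else in the chronology tolls or restarts the period.

April 13, 2016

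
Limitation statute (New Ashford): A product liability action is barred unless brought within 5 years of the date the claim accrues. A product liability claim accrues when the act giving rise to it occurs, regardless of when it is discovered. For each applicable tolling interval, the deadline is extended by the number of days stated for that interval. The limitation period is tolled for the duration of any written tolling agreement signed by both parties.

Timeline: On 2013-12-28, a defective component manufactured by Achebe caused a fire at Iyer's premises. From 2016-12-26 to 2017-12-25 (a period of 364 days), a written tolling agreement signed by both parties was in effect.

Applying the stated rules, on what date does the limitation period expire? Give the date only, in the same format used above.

2019-12-27

The claim accrued on 2013-12-28, when the wrongful act occurred.
The untolled deadline — 5 years after 2013-12-28 — is 2018-12-28.
The period was tolled for 364 days by the written tolling agreement (2016-12-26 to 2017-12-25), pushing the deadline to 2019-12-27.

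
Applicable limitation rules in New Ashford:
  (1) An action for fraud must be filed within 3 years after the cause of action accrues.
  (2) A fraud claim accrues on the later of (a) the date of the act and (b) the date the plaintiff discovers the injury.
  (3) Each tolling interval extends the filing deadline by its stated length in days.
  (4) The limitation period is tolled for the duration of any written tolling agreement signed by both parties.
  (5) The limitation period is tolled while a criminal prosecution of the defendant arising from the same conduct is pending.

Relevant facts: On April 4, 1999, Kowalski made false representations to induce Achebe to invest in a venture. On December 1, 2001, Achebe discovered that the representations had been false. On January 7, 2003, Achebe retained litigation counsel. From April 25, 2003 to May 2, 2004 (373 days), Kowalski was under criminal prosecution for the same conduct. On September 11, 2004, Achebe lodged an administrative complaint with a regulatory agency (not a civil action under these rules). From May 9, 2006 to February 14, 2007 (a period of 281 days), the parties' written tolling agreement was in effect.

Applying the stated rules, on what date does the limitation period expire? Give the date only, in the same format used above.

Taking the later of the act (April 4, 1999) and discovery (December 1, 2001), the claim accrued on December 1, 2001.
The untolled deadline — 3 years after December 1, 2001 — is December 1, 2004.
Because the pending criminal prosecution ran from April 25, 2003 to May 2, 2004, the deadline is extended by 373 days to December 9, 2005.
The written tolling agreement from May 9, 2006 to February 14, 2007 began after the period had already run on December 9, 2005, so it has no tolling effect.
Nothing else in the chronology tolls or restarts the period.

December 9, 2005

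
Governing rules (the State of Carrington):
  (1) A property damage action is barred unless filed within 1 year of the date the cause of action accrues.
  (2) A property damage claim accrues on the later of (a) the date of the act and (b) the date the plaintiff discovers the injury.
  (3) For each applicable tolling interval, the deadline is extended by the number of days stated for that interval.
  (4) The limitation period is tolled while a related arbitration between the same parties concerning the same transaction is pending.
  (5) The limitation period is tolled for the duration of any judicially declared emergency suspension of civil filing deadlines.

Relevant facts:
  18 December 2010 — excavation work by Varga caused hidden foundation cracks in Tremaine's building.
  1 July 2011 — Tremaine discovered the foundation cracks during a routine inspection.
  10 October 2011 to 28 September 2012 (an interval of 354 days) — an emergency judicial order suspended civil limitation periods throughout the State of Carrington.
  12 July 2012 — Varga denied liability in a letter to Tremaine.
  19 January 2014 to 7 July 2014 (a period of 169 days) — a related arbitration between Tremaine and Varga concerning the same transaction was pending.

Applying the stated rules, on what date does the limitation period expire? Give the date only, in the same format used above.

20 June 2013

The claim accrued on 1 July 2011 — the later of the 18 December 2010 act and the 1 July 2011 discovery.
Adding the 1 year base period to 1 July 2011 gives a deadline of 1 July 2012, before any tolling.
The period was tolled for 354 days by the emergency suspension of filing deadlines (10 October 2011 to 28 September 2012), pushing the deadline to 20 June 2013.
By the time the pending related arbitration began on 19 January 2014, the limitation period had already expired on 20 June 2013; that interval cannot revive it.
The other events in the timeline have no effect on the limitation period under the stated rules.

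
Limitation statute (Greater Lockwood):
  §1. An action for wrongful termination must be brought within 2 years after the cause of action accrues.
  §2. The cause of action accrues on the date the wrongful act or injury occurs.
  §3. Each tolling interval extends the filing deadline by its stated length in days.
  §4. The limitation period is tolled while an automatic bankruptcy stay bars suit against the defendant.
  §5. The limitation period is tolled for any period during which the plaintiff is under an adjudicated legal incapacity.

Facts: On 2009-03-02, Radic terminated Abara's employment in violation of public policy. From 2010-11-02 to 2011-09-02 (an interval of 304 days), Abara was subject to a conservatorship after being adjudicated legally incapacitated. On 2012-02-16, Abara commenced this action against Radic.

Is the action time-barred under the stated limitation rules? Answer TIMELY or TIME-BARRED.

TIME-BARRED

The cause of action accrued on 2009-03-02, the date of the act.
The untolled deadline — 2 years after 2009-03-02 — is 2011-03-02.
The period was tolled for 304 days by the plaintiff's legal incapacity (2010-11-02 to 2011-09-02), pushing the deadline to 2011-12-31.
Filing on 2012-02-16 missed the 2011-12-31 deadline — the action is time-barred.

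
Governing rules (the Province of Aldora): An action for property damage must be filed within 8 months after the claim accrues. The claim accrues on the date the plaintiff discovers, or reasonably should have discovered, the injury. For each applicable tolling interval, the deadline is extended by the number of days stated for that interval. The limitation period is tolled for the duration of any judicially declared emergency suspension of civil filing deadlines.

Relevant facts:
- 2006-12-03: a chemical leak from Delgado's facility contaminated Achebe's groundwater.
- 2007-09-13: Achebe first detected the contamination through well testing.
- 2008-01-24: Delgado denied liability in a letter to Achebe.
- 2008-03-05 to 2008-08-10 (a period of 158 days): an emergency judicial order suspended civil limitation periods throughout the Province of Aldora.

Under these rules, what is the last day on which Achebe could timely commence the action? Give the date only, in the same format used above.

2008-10-18

Under the discovery rule, the claim accrued on 2007-09-13, when Achebe discovered the injury — not on the 2006-12-03 date of the underlying act.
Adding the 8 months base period to 2007-09-13 gives a deadline of 2008-05-13, before any tolling.
The period was tolled for 158 days by the emergency suspension of filing deadlines (2008-03-05 to 2008-08-10), pushing the deadline to 2008-10-18.
The other events in the timeline have no effect on the limitation period under the stated rules.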